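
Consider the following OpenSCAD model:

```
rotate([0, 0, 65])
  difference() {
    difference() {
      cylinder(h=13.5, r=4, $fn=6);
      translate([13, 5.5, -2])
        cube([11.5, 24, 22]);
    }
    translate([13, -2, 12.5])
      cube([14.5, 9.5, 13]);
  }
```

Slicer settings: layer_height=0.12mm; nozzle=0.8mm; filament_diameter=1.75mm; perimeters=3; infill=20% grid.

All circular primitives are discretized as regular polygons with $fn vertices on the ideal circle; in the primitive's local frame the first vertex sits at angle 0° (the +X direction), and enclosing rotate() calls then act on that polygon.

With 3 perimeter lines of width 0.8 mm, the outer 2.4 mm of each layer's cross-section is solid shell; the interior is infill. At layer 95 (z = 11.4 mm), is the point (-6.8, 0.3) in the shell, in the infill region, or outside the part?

At z = 11.4 mm: the r=4 cylinder contributes a regular 6-gon of circumradius 4; the 11.5×24 cube at (13, 5.5) contributes its full rectangle; Subtracting the remaining from the first: starting from the r=4 cylinder, the 11.5×24 cube at (13, 5.5) misses the remaining region (no effect) — 1 connected region; the cube at (13, -2) does not reach this height (z outside [12.5, 25.5]); After the difference (first − rest): none of the subtracted shapes is present at this height, so that combined region is unchanged — 1 connected region; (whole slice rotated 65° about Z — lengths, areas and connectivity unchanged). Overall, the cross-section is a single solid region. Undo the 65° rotation: the query point maps to (-2.602, 6.290) in the un-rotated model frame. The nearest boundary edge runs (-4.00, 0.00)→(-2.00, 3.46); distance from the point to it = 2.89 mm. The point is not inside any of the regions above, so it lies outside the cross-section (2.89 mm from the nearest boundary).

outside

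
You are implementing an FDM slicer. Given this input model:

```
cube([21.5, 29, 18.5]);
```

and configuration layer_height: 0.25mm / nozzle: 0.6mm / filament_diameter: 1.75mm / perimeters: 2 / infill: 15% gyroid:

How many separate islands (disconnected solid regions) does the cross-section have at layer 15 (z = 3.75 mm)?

At z = 3.75 mm: the cube is present — its section is the full 21.5×29 rectangle. Overall, the cross-section is a single solid region. Island count = 1.

1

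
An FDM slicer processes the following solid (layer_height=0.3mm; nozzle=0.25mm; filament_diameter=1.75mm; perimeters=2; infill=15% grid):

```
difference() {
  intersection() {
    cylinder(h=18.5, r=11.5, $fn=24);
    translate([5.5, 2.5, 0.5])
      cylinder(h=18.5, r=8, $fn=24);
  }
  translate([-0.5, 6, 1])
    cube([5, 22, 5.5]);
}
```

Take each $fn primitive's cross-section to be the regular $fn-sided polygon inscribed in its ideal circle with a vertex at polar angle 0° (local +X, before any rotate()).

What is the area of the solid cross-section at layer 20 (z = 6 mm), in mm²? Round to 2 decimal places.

151.38 mm²

At z = 6 mm: the r=11.5 cylinder gives a regular 24-gon of circumradius 11.5 (constant along its height) (area = (24/2)·11.500²·sin(360°/24) = 410.75 mm²); the r=8 cylinder at (5.5, 2.5) gives a regular 24-gon of circumradius 8 (constant along its height) (area = (24/2)·8.000²·sin(360°/24) = 198.77 mm²); After intersecting: the r=8 cylinder at (5.5, 2.5) partially overlaps the r=11.5 cylinder; clipping to the common part keeps 168.66 mm² — area = 168.66 mm²; the cube at (-0.5, 6) is present — its section is the full 5×22 rectangle (area 110.00 mm²); Subtracting the remaining from the first: starting from that combined region (168.66 mm²), the 5×22 cube at (-0.5, 6) partially overlaps it — only the 17.28 mm² overlap (of its 110.00 mm²) is removed, clipping the outline — area = 151.38 mm². Overall, the cross-section is a single solid region. Net area = 151.38 mm².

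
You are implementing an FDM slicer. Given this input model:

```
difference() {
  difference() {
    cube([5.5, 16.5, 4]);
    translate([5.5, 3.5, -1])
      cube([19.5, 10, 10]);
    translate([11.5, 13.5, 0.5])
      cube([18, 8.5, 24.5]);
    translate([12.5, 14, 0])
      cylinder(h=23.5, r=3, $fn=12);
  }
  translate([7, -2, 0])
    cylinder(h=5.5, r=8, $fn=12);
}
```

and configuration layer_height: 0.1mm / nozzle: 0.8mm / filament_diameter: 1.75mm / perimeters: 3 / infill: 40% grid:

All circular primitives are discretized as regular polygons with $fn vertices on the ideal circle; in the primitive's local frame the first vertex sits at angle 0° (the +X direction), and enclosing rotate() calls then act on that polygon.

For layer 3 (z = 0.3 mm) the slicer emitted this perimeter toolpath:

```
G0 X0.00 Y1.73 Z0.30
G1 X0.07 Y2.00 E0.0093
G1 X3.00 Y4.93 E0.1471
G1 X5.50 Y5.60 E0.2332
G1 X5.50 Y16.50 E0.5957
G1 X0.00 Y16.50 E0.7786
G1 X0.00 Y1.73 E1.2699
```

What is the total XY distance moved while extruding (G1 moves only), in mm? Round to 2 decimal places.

Sum the Euclidean lengths of each G1 segment: total = 38.18 mm.

38.18 mm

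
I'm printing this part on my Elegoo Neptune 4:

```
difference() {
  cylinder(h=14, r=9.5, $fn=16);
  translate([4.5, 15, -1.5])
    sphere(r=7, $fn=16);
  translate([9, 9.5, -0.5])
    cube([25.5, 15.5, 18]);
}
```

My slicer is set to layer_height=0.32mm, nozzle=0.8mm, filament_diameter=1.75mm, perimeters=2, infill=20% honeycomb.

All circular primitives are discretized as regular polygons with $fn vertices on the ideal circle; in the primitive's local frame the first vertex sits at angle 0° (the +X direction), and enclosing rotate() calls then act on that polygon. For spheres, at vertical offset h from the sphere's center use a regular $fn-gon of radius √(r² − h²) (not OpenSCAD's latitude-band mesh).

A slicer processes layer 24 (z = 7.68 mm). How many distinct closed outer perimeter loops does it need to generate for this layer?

At z = 7.68 mm: the r=9.5 cylinder contributes a regular 16-gon of circumradius 9.5; the sphere at (4.5, 15) is absent (|z−center|=9.180 > r=7); the cube at (9, 9.5) is present — its section is the full 25.5×15.5 rectangle; Taking the first minus the rest: starting from the r=9.5 cylinder, the 25.5×15.5 cube at (9, 9.5) misses the remaining region (no effect) — 1 connected region. The result has 1 disconnected region.

1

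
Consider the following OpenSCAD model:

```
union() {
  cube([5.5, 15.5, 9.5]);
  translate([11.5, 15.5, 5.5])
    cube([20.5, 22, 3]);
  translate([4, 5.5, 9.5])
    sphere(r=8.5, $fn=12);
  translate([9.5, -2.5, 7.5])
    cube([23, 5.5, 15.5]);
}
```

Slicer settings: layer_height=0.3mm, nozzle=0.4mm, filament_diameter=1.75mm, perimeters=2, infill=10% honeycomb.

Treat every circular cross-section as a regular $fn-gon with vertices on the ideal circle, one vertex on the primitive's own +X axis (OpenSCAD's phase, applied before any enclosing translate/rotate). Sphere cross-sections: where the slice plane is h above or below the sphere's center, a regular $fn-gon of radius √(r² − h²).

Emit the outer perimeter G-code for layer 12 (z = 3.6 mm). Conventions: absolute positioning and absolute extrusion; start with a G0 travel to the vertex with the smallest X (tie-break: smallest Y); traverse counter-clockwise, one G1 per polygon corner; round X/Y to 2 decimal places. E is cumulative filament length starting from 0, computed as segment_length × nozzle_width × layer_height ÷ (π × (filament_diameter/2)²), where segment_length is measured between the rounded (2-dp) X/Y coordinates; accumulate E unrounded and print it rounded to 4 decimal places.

At z = 3.6 mm: the cube (footprint 5.5×15.5) is included at this height; the cube at (11.5, 15.5) is not intersected at this z (z outside [5.5, 8.5]); the r=8.5 sphere at (4, 5.5) slices to a regular 12-gon of circumradius 6.119 (√(r²−h²) with h=5.9 from center); the cube at (9.5, -2.5) does not reach this height (z outside [7.5, 23]); Combining (union): the regions partially overlap (shared area 60.43 mm²), so overlapping operands fuse into one piece — 1 connected region. The outline is a single polygon with 16 vertices. Extrusion per mm of travel: 0.4 × 0.3 / (π × 0.875²) = 0.049890. Accumulating E over each segment gives final E = 2.4002.

G0 X-2.12 Y5.50 Z3.60
G1 X-1.30 Y2.44 E0.1581
G1 X0.00 Y1.14 E0.2498
G1 X0.00 Y0.00 E0.3066
G1 X1.69 Y0.00 E0.3910
G1 X4.00 Y-0.62 E0.5103
G1 X7.06 Y0.20 E0.6683
G1 X9.30 Y2.44 E0.8264
G1 X10.12 Y5.50 E0.9844
G1 X9.30 Y8.56 E1.1425
G1 X7.06 Y10.80 E1.3005
G1 X5.50 Y11.22 E1.3811
G1 X5.50 Y15.50 E1.5947
G1 X0.00 Y15.50 E1.8691
G1 X0.00 Y9.86 E2.1504
G1 X-1.30 Y8.56 E2.2422
G1 X-2.12 Y5.50 E2.4002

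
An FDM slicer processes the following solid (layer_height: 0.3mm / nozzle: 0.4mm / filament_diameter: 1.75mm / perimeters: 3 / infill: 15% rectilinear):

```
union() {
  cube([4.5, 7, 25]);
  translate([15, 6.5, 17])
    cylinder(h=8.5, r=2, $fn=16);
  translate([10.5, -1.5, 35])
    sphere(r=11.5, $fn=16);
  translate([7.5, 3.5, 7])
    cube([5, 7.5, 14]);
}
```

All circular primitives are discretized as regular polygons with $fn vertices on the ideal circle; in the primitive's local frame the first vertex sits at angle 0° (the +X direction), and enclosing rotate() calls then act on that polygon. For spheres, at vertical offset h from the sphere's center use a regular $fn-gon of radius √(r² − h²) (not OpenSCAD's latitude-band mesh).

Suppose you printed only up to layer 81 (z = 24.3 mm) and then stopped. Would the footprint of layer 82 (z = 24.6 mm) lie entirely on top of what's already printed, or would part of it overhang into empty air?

Compare the two slices. At z = 24.3: the cube (footprint 4.5×7) is included at this height (area 31.50 mm²); the r=2 cylinder at (15, 6.5) gives a regular 16-gon of circumradius 2 (constant along its height) (area = (16/2)·2.000²·sin(360°/16) = 12.25 mm²); the r=11.5 sphere at (10.5, -1.5) slices to a regular 16-gon of circumradius 4.214 (√(r²−h²) with h=10.7 from center) (area = (16/2)·4.214²·sin(360°/16) = 54.37 mm²); the cube at (7.5, 3.5) does not reach this height (z outside [7, 21]); Taking the union: the 3 present regions are separate (no shared area or edge), so areas and boundary lengths simply add and each stays a separate island — area = 98.12 mm². At z = 24.6: the 4.5×7 cube contributes its full rectangle (area 31.50 mm²); the r=2 cylinder at (15, 6.5) contributes a regular 16-gon of circumradius 2 (area = (16/2)·2.000²·sin(360°/16) = 12.25 mm²); the r=11.5 sphere at (10.5, -1.5) contributes a regular 16-gon of circumradius √(11.5²−10.4²) = 4.908 (area = (16/2)·4.908²·sin(360°/16) = 73.75 mm²); the cube at (7.5, 3.5) does not reach this height (z outside [7, 21]); Taking the union: the 3 present regions are separate (no shared area or edge), so areas and boundary lengths simply add and each stays a separate island — area = 117.50 mm². Checking containment: at z = 24.6 the cross-section extends beyond the z = 24.3 cross-section by about 19.38 mm².

part overhangs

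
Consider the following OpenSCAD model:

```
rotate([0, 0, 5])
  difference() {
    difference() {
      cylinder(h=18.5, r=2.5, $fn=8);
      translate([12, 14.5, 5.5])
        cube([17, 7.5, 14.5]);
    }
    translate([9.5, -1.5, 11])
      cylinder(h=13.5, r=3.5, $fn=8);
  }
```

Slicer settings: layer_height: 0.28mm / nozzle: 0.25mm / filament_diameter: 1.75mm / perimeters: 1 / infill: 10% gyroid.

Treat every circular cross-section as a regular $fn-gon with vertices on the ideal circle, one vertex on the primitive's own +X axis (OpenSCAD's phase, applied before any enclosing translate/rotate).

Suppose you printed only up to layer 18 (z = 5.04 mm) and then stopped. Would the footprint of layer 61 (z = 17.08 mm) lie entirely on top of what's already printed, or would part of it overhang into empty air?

Compare the two slices. At z = 5.04: the cylinder: section is a regular 8-gon, circumradius r=2.5 (area = (8/2)·2.500²·sin(360°/8) = 17.68 mm²); the cube at (12, 14.5) does not reach this height (z outside [5.5, 20]); Taking the first minus the rest: none of the subtracted shapes is present at this height, so the r=2.5 cylinder is unchanged — area = 17.68 mm²; the cylinder at (9.5, -1.5) does not reach this height (z outside [11, 24.5]); Taking the first minus the rest: none of the subtracted shapes is present at this height, so the result so far is unchanged — area = 17.68 mm²; (rotated 5° about Z; rotation is an isometry so areas/perimeters/island counts are preserved). At z = 17.08: the r=2.5 cylinder gives a regular 8-gon of circumradius 2.5 (constant along its height) (area = (8/2)·2.500²·sin(360°/8) = 17.68 mm²); the 17×7.5 cube at (12, 14.5) contributes its full rectangle (area 127.50 mm²); After the difference (first − rest): starting from the r=2.5 cylinder (17.68 mm²), the 17×7.5 cube at (12, 14.5) misses the remaining region (no effect) — area = 17.68 mm²; the r=3.5 cylinder at (9.5, -1.5) gives a regular 8-gon of circumradius 3.5 (constant along its height) (area = (8/2)·3.500²·sin(360°/8) = 34.65 mm²); Subtracting the remaining from the first: starting from that combined region (17.68 mm²), the r=3.5 cylinder at (9.5, -1.5) misses the remaining region (no effect) — area = 17.68 mm²; (rotated 5° about Z; rotation is an isometry so areas/perimeters/island counts are preserved). Checking containment: the cross-section at z = 17.08 is a subset of the cross-section at z = 5.04.

entirely on top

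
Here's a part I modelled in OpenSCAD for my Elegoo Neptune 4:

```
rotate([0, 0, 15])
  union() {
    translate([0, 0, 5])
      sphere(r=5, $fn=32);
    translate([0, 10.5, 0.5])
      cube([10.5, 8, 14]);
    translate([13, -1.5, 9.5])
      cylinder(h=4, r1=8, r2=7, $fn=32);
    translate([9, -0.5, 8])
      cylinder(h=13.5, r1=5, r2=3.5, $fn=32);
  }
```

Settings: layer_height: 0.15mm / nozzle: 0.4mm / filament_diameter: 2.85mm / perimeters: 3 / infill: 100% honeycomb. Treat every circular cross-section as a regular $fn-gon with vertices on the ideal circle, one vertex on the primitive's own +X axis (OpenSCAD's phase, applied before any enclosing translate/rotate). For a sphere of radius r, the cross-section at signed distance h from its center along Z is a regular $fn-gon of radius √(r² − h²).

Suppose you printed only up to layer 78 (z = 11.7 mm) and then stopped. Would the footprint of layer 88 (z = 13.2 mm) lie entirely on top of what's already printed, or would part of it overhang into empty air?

Compare the two slices. At z = 11.7: the sphere does not reach this height (|z−center|=6.700 > r=5); the cube at (0, 10.5) (footprint 10.5×8) is included at this height (area 84.00 mm²); the cone at (13, -1.5) contributes a regular 32-gon of circumradius 7.450 (interpolated between r1=8 and r2=7 at t=0.550) (area = (32/2)·7.450²·sin(360°/32) = 173.25 mm²); the cone at (9, -0.5) (r1=5→r2=3.5) has section circumradius 4.589 here — a regular 32-gon (area = (32/2)·4.589²·sin(360°/32) = 65.73 mm²); Combining (union): the regions partially overlap — summed areas 322.98 mm² minus the doubly-counted overlap 57.99 mm² gives 264.99 mm² — area = 264.99 mm²; (whole slice rotated 15° about Z — lengths, areas and connectivity unchanged). At z = 13.2: the sphere is not intersected at this z (|z−center|=8.200 > r=5); the cube at (0, 10.5) is present — its section is the full 10.5×8 rectangle (area 84.00 mm²); the cone at (13, -1.5): at t=0.925 of its height the radius interpolates to r₁+(r₂−r₁)t = 7.075, giving a regular 32-gon of that circumradius (area = (32/2)·7.075²·sin(360°/32) = 156.25 mm²); the cone at (9, -0.5) (r1=5→r2=3.5) has section circumradius 4.422 here — a regular 32-gon (area = (32/2)·4.422²·sin(360°/32) = 61.04 mm²); Combining (union): the regions partially overlap — summed areas 301.29 mm² minus the doubly-counted overlap 51.76 mm² gives 249.53 mm² — area = 249.53 mm²; (rotated 15° about Z; rotation is an isometry so areas/perimeters/island counts are preserved). Checking containment: the cross-section at z = 13.2 is a subset of the cross-section at z = 11.7.

entirely on top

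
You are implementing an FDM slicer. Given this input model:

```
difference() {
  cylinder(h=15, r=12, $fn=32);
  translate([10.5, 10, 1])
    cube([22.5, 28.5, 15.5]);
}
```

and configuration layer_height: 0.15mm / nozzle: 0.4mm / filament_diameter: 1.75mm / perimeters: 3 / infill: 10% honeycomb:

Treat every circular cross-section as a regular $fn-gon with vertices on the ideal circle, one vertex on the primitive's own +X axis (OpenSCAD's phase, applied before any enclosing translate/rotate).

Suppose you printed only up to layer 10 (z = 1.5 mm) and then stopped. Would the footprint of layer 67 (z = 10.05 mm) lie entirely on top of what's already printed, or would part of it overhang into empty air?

entirely on top

Compare the two slices. At z = 1.5: the cylinder: section is a regular 32-gon, circumradius r=12 (area = (32/2)·12.000²·sin(360°/32) = 449.49 mm²); the 22.5×28.5 cube at (10.5, 10) contributes its full rectangle (area 641.25 mm²); Taking the first minus the rest: starting from the r=12 cylinder (449.49 mm²), the 22.5×28.5 cube at (10.5, 10) misses the remaining region (no effect) — area = 449.49 mm². At z = 10.05: the r=12 cylinder contributes a regular 32-gon of circumradius 12 (area = (32/2)·12.000²·sin(360°/32) = 449.49 mm²); the cube at (10.5, 10) is present — its section is the full 22.5×28.5 rectangle (area 641.25 mm²); Subtracting the remaining from the first: starting from the r=12 cylinder (449.49 mm²), the 22.5×28.5 cube at (10.5, 10) misses the remaining region (no effect) — area = 449.49 mm². Checking containment: the cross-section at z = 10.05 is a subset of the cross-section at z = 1.5.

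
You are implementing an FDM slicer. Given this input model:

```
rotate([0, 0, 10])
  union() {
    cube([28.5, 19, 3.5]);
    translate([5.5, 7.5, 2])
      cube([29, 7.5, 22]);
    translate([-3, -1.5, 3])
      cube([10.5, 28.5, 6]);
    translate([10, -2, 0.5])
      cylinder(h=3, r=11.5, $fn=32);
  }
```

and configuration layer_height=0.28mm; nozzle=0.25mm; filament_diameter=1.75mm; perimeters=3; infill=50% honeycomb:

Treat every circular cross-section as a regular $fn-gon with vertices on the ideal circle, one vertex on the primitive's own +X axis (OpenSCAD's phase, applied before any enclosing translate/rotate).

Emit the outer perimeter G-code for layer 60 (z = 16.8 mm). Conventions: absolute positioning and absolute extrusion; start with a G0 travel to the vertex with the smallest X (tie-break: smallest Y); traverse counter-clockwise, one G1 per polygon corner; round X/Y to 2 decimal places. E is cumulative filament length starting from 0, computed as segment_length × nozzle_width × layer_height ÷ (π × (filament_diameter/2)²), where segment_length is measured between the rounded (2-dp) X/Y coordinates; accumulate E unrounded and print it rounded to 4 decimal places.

At z = 16.8 mm: the cube is not intersected at this z (z outside [0, 3.5]); the 29×7.5 cube at (5.5, 7.5) contributes its full rectangle; the cube at (-3, -1.5) is not intersected at this z (z outside [3, 9]); the cylinder at (10, -2) does not reach this height (z outside [0.5, 3.5]); Taking the union: only the 29×7.5 cube at (5.5, 7.5) is present, so the union is just that shape — 1 connected region; (whole slice rotated 10° about Z — lengths, areas and connectivity unchanged). The outline is a single polygon with 4 vertices. Extrusion per mm of travel: 0.25 × 0.28 / (π × 0.875²) = 0.029103. Accumulating E over each segment gives final E = 2.1244.

G0 X2.81 Y15.73 Z16.80
G1 X4.11 Y8.34 E0.2184
G1 X32.67 Y13.38 E1.0624
G1 X31.37 Y20.76 E1.2805
G1 X2.81 Y15.73 E2.1244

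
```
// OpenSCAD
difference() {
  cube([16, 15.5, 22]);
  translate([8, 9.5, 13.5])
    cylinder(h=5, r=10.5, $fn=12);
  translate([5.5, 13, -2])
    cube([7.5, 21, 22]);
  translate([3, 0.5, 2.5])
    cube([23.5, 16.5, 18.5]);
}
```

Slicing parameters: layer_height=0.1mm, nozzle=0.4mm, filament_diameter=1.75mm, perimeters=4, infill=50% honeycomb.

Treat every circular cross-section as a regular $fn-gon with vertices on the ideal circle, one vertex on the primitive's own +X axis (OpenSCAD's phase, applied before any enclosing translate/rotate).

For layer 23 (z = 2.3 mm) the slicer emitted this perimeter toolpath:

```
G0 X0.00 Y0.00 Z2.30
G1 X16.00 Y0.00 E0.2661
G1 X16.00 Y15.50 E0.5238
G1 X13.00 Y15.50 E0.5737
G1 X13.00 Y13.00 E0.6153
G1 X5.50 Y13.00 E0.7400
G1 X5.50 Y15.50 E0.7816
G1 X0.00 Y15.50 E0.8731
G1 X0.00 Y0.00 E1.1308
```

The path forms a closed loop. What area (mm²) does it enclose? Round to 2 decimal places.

229.25 mm²

Apply the shoelace formula to the sequence of (X, Y) vertices; enclosed area = 229.25 mm².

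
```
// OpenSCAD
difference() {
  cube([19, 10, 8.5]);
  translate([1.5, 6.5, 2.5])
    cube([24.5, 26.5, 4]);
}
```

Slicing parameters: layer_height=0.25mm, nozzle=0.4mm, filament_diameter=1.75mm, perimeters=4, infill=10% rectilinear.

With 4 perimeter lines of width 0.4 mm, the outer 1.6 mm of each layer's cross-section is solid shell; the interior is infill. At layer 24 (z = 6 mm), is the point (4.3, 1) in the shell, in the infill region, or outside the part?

shell

At z = 6 mm: the cube (footprint 19×10) is included at this height; the 24.5×26.5 cube at (1.5, 6.5) contributes its full rectangle; Taking the first minus the rest: starting from the 19×10 cube, the 24.5×26.5 cube at (1.5, 6.5) partially overlaps it — only the 61.25 mm² overlap (of its 649.25 mm²) is removed, clipping the outline — 1 connected region. Overall, the cross-section is a single solid region. The nearest boundary edge runs (19.00, 0.00)→(0.00, 0.00); distance from the point to it = 1.00 mm. The point is inside the cross-section, 1.00 mm from the nearest boundary — within the 1.6 mm shell band (4 × 0.4).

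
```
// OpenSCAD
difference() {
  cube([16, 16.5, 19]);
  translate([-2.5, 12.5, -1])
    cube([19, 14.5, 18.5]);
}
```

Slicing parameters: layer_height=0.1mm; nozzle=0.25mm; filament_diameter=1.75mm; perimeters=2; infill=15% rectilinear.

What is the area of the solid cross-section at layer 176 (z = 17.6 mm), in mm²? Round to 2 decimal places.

264.00 mm²

At z = 17.6 mm: the 16×16.5 cube contributes its full rectangle (area 264.00 mm²); the cube at (-2.5, 12.5) does not reach this height (z outside [-1, 17.5]); After the difference (first − rest): none of the subtracted shapes is present at this height, so the 16×16.5 cube is unchanged — area = 264.00 mm². Overall, the cross-section is a single solid region. Net area = 264.00 mm².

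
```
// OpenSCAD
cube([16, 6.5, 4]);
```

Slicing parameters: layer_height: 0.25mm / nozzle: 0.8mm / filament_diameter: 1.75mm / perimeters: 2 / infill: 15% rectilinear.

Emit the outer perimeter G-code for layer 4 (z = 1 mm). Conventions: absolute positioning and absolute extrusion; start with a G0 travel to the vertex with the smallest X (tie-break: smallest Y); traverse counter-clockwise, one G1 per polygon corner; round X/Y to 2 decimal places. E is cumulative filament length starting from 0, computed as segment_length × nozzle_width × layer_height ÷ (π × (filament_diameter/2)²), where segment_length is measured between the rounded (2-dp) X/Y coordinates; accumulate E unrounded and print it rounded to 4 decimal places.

G0 X0.00 Y0.00 Z1.00
G1 X16.00 Y0.00 E1.3304
G1 X16.00 Y6.50 E1.8709
G1 X0.00 Y6.50 E3.2013
G1 X0.00 Y0.00 E3.7418

At z = 1 mm: the cube is present — its section is the full 16×6.5 rectangle. The outline is a single polygon with 4 vertices. Extrusion per mm of travel: 0.8 × 0.25 / (π × 0.875²) = 0.083150. Accumulating E over each segment gives final E = 3.7418.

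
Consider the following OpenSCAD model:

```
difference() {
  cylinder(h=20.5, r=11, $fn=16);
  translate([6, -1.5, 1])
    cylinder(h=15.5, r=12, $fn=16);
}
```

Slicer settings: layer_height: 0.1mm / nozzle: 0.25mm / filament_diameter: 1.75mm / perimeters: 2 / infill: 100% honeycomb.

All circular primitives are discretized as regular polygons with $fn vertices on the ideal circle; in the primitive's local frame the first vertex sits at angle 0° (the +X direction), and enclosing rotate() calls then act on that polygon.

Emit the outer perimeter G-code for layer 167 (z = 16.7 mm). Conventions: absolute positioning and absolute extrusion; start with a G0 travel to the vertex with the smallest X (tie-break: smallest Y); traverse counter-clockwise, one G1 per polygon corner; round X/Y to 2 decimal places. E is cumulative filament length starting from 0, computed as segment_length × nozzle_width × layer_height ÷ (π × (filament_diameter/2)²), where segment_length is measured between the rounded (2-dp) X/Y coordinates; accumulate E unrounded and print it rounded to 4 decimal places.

G0 X-11.00 Y0.00 Z16.70
G1 X-10.16 Y-4.21 E0.0446
G1 X-7.78 Y-7.78 E0.0892
G1 X-4.21 Y-10.16 E0.1338
G1 X0.00 Y-11.00 E0.1784
G1 X4.21 Y-10.16 E0.2231
G1 X7.78 Y-7.78 E0.2676
G1 X10.16 Y-4.21 E0.3122
G1 X11.00 Y0.00 E0.3569
G1 X10.16 Y4.21 E0.4015
G1 X7.78 Y7.78 E0.4461
G1 X4.21 Y10.16 E0.4907
G1 X0.00 Y11.00 E0.5353
G1 X-4.21 Y10.16 E0.5799
G1 X-7.78 Y7.78 E0.6245
G1 X-10.16 Y4.21 E0.6691
G1 X-11.00 Y0.00 E0.7137

At z = 16.7 mm: the cylinder: section is a regular 16-gon, circumradius r=11; the cylinder at (6, -1.5) is not intersected at this z (z outside [1, 16.5]); Subtracting the remaining from the first: none of the subtracted shapes is present at this height, so the r=11 cylinder is unchanged — 1 connected region. The outline is a single polygon with 16 vertices. Extrusion per mm of travel: 0.25 × 0.1 / (π × 0.875²) = 0.010394. Accumulating E over each segment gives final E = 0.7137.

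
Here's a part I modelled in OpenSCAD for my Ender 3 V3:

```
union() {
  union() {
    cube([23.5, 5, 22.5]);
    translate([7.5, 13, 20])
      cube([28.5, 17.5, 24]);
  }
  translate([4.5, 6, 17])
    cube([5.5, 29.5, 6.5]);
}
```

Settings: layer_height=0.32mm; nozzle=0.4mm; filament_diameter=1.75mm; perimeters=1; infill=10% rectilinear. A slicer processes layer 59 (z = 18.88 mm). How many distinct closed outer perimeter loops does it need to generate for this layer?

At z = 18.88 mm: the cube (footprint 23.5×5) is included at this height; the cube at (7.5, 13) is absent (z outside [20, 44]); Merging all regions: only the 23.5×5 cube is present, so the union is just that shape — 1 connected region; the 5.5×29.5 cube at (4.5, 6) contributes its full rectangle; Taking the union: the 2 present regions are separate (no shared area or edge), so areas and boundary lengths simply add and each stays a separate island — 2 connected regions. The result has 2 disconnected regions.

2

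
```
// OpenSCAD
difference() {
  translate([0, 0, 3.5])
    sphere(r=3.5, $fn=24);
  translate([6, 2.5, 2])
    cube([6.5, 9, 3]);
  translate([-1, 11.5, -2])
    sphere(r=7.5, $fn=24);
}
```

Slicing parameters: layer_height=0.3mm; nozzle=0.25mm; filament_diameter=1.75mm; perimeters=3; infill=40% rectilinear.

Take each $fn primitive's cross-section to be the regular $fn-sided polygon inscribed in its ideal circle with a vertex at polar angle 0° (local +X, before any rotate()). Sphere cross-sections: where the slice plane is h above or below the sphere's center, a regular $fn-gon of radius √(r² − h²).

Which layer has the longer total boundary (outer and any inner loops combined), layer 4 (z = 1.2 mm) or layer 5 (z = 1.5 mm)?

Layer 4 (z = 1.2): the r=3.5 sphere slices to a regular 24-gon of circumradius 2.638 (√(r²−h²) with h=2.3 from center) (perimeter = 2·24·2.638·sin(180°/24) = 16.53 mm); the cube at (6, 2.5) is absent (z outside [2, 5]); the r=7.5 sphere at (-1, 11.5) slices to a regular 24-gon of circumradius 6.783 (√(r²−h²) with h=3.2 from center) (perimeter = 2·24·6.783·sin(180°/24) = 42.50 mm); Taking the first minus the rest: starting from the r=3.5 sphere, the r=7.5 sphere at (-1, 11.5) misses the remaining region (no effect) — boundary = 16.53 mm. So its perimeter = 16.53 mm. Layer 5 (z = 1.5): the r=3.5 sphere slices to a regular 24-gon of circumradius 2.872 (√(r²−h²) with h=2 from center) (perimeter = 2·24·2.872·sin(180°/24) = 18.00 mm); the cube at (6, 2.5) is absent (z outside [2, 5]); the r=7.5 sphere at (-1, 11.5) slices to a regular 24-gon of circumradius 6.633 (√(r²−h²) with h=3.5 from center) (perimeter = 2·24·6.633·sin(180°/24) = 41.56 mm); Taking the first minus the rest: starting from the r=3.5 sphere, the r=7.5 sphere at (-1, 11.5) misses the remaining region (no effect) — boundary = 18.00 mm. So its perimeter = 18.00 mm. Layer 5 is larger (18.00 vs 16.53 mm).

layer 5 (z = 1.5 mm)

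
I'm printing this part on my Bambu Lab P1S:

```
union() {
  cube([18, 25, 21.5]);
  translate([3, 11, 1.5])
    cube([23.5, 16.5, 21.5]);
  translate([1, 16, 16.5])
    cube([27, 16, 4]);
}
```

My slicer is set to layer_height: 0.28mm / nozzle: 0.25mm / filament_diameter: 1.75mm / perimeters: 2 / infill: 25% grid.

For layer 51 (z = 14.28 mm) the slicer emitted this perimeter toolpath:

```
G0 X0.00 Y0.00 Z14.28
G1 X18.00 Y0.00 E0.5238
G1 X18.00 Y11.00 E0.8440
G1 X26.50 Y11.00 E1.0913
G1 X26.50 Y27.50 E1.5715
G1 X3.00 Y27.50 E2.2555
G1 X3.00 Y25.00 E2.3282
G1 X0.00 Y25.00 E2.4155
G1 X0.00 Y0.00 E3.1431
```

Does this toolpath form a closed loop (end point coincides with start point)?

Start point (G0): (0.00, 0.00). End point (last G1): the path returns to the start — closed.

yes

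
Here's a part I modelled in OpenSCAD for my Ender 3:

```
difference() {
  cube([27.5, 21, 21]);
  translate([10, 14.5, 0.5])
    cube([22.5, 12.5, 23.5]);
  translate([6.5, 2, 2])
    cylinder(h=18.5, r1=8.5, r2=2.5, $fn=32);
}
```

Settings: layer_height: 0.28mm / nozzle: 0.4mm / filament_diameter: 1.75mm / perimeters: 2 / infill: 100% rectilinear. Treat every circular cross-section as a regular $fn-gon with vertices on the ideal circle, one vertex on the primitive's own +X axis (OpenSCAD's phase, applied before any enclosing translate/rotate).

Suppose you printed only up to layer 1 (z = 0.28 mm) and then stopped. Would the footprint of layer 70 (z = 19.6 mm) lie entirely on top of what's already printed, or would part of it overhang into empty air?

Compare the two slices. At z = 0.28: the cube is present — its section is the full 27.5×21 rectangle (area 577.50 mm²); the cube at (10, 14.5) is not intersected at this z (z outside [0.5, 24]); the cone at (6.5, 2) is absent (z outside [2, 20.5]); Taking the first minus the rest: none of the subtracted shapes is present at this height, so the 27.5×21 cube is unchanged — area = 577.50 mm². At z = 19.6: the cube is present — its section is the full 27.5×21 rectangle (area 577.50 mm²); the cube at (10, 14.5) is present — its section is the full 22.5×12.5 rectangle (area 281.25 mm²); the cone at (6.5, 2) contributes a regular 32-gon of circumradius 2.792 (interpolated between r1=8.5 and r2=2.5 at t=0.951) (area = (32/2)·2.792²·sin(360°/32) = 24.33 mm²); Taking the first minus the rest: starting from the 27.5×21 cube (577.50 mm²), the 22.5×12.5 cube at (10, 14.5) partially overlaps it — only the 113.75 mm² overlap (of its 281.25 mm²) is removed, clipping the outline; the cone at (6.5, 2) partially overlaps it — only the 22.25 mm² overlap (of its 24.33 mm²) is removed, clipping the outline — area = 441.50 mm². Checking containment: the cross-section at z = 19.6 is a subset of the cross-section at z = 0.28.

entirely on top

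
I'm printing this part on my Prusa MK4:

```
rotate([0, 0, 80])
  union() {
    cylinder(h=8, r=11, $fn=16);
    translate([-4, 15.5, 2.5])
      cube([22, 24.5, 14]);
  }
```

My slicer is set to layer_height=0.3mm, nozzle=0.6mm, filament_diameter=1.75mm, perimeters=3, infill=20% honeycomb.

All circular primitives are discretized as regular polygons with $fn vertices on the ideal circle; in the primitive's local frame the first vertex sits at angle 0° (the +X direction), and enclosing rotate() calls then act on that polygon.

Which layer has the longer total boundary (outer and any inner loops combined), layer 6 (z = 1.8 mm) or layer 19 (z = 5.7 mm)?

Layer 6 (z = 1.8): the r=11 cylinder contributes a regular 16-gon of circumradius 11 (perimeter = 2·16·11.000·sin(180°/16) = 68.67 mm); the cube at (-4, 15.5) does not reach this height (z outside [2.5, 16.5]); Combining (union): only the r=11 cylinder is present, so the union is just that shape — boundary = 68.67 mm; (rotated 80° about Z; rotation is an isometry so areas/perimeters/island counts are preserved). So its perimeter = 68.67 mm. Layer 19 (z = 5.7): the r=11 cylinder gives a regular 16-gon of circumradius 11 (constant along its height) (perimeter = 2·16·11.000·sin(180°/16) = 68.67 mm); the cube at (-4, 15.5) is present — its section is the full 22×24.5 rectangle (perimeter 93.00 mm); Merging all regions: the 2 present regions are separate (no shared area or edge), so areas and boundary lengths simply add and each stays a separate island — boundary = 161.67 mm; (rotated 80° about Z; rotation is an isometry so areas/perimeters/island counts are preserved). So its perimeter = 161.67 mm. Layer 19 is larger (161.67 vs 68.67 mm).

layer 19 (z = 5.7 mm)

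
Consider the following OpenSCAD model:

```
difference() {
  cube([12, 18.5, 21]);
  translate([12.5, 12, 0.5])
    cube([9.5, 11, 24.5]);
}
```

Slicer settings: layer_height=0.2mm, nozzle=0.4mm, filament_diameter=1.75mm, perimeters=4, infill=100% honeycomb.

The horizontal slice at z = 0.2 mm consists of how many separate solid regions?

At z = 0.2 mm: the cube (footprint 12×18.5) is included at this height; the cube at (12.5, 12) is absent (z outside [0.5, 25]); Subtracting the remaining from the first: none of the subtracted shapes is present at this height, so the 12×18.5 cube is unchanged — 1 connected region. The result has 1 disconnected region.

1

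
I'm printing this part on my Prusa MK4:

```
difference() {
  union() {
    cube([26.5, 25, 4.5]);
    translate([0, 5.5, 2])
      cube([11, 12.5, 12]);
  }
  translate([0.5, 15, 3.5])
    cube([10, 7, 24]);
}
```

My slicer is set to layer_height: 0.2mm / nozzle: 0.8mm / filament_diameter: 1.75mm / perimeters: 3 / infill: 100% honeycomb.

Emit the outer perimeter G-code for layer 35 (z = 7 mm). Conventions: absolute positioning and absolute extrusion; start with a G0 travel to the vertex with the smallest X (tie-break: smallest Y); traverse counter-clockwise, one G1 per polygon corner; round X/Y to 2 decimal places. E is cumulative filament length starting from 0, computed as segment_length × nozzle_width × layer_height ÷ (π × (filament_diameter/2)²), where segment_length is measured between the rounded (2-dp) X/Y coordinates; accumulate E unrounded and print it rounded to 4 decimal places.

At z = 7 mm: the cube is absent (z outside [0, 4.5]); the cube at (0, 5.5) (footprint 11×12.5) is included at this height; Combining (union): only the 11×12.5 cube at (0, 5.5) is present, so the union is just that shape — 1 connected region; the cube at (0.5, 15) (footprint 10×7) is included at this height; After the difference (first − rest): starting from that combined region, the 10×7 cube at (0.5, 15) partially overlaps it — only the 30.00 mm² overlap (of its 70.00 mm²) is removed, clipping the outline — 1 connected region. The outline is a single polygon with 8 vertices. Extrusion per mm of travel: 0.8 × 0.2 / (π × 0.875²) = 0.066520. Accumulating E over each segment gives final E = 3.5256.

G0 X0.00 Y5.50 Z7.00
G1 X11.00 Y5.50 E0.7317
G1 X11.00 Y18.00 E1.5632
G1 X10.50 Y18.00 E1.5965
G1 X10.50 Y15.00 E1.7960
G1 X0.50 Y15.00 E2.4612
G1 X0.50 Y18.00 E2.6608
G1 X0.00 Y18.00 E2.6941
G1 X0.00 Y5.50 E3.5256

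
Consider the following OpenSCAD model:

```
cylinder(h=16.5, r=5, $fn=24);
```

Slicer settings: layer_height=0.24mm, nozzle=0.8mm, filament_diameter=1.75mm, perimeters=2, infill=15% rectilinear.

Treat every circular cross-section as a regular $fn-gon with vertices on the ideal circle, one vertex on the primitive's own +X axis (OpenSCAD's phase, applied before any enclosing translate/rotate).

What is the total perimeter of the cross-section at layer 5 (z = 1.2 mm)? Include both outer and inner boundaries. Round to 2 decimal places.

At z = 1.2 mm: the r=5 cylinder contributes a regular 24-gon of circumradius 5 (perimeter = 2·24·5.000·sin(180°/24) = 31.33 mm). Overall, the cross-section is a single solid region. Total boundary length (outer) = 31.33 mm.

31.33 mm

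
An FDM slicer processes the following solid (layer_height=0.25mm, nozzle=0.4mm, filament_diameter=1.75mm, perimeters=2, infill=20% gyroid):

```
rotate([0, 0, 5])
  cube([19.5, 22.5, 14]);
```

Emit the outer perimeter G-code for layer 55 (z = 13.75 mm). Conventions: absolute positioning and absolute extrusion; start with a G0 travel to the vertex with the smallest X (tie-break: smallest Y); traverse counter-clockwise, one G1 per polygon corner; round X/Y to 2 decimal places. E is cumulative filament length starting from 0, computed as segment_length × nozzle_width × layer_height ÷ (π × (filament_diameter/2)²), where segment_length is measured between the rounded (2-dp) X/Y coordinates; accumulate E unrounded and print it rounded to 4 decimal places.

G0 X-1.96 Y22.41 Z13.75
G1 X0.00 Y0.00 E0.9353
G1 X19.43 Y1.70 E1.7461
G1 X17.46 Y24.11 E2.6814
G1 X-1.96 Y22.41 E3.4919

At z = 13.75 mm: the 19.5×22.5 cube contributes its full rectangle; (whole slice rotated 5° about Z — lengths, areas and connectivity unchanged). The outline is a single polygon with 4 vertices. Extrusion per mm of travel: 0.4 × 0.25 / (π × 0.875²) = 0.041575. Accumulating E over each segment gives final E = 3.4919.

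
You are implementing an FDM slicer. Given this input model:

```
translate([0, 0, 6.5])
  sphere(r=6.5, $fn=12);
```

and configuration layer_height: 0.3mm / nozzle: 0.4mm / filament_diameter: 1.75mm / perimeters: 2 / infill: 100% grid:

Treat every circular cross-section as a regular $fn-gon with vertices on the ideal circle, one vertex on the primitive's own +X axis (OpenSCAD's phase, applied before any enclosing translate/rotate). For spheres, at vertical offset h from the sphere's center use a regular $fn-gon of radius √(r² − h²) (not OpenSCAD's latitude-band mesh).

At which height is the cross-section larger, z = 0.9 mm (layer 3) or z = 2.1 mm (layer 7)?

layer 7 (z = 2.1 mm)

Layer 3 (z = 0.9): the sphere: section is a regular 12-gon, circumradius = √(r²−h²) = √(6.5²−5.6²) = 3.300 (area = (12/2)·3.300²·sin(360°/12) = 32.67 mm²). So its area = 32.67 mm². Layer 7 (z = 2.1): the r=6.5 sphere slices to a regular 12-gon of circumradius 4.784 (√(r²−h²) with h=4.4 from center) (area = (12/2)·4.784²·sin(360°/12) = 68.67 mm²). So its area = 68.67 mm². Layer 7 is larger (68.67 vs 32.67 mm²).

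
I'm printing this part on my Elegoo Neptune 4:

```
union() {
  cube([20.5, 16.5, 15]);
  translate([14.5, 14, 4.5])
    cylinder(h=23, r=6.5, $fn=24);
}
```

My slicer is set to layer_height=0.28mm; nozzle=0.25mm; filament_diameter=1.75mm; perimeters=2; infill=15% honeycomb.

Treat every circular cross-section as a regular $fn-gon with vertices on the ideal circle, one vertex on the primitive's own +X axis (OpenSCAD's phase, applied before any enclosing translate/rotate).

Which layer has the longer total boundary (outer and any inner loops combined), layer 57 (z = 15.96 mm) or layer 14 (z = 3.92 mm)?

layer 14 (z = 3.92 mm)

Layer 57 (z = 15.96): the cube is not intersected at this z (z outside [0, 15]); the r=6.5 cylinder at (14.5, 14) gives a regular 24-gon of circumradius 6.5 (constant along its height) (perimeter = 2·24·6.500·sin(180°/24) = 40.72 mm); Combining (union): only the r=6.5 cylinder at (14.5, 14) is present, so the union is just that shape — boundary = 40.72 mm. So its perimeter = 40.72 mm. Layer 14 (z = 3.92): the 20.5×16.5 cube contributes its full rectangle (perimeter 74.00 mm); the cylinder at (14.5, 14) does not reach this height (z outside [4.5, 27.5]); Combining (union): only the 20.5×16.5 cube is present, so the union is just that shape — boundary = 74.00 mm. So its perimeter = 74.00 mm. Layer 14 is larger (74.00 vs 40.72 mm).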